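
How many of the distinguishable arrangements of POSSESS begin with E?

30

Fix E in the first position and arrange the remaining 6 letters.
Those 6 letters have S appearing 4 times, giving (6)!/(4!) = 30.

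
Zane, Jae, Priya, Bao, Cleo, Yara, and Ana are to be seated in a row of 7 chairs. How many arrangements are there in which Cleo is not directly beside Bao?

3600

There are 7! = 5040 arrangements in all. If Cleo and Bao are adjacent, merging them into one block gives 2·(6)! = 1440 arrangements.
So 5040 − 1440 = 3600 arrangements keep them apart.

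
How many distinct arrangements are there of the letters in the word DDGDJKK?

Letter multiplicities in DDGDJKK: D×3, G×1, J×1, K×2.
So there are 7! / (3!·2!) = 420 distinguishable arrangements.

420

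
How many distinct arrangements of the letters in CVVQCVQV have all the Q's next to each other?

Treat the 2 copies of Q as a single block. The multiset to arrange is then {QQ, C, C, V, V, V, V}, 7 items in all.
That gives (7)!/(4!·2!) = 105 arrangements.

105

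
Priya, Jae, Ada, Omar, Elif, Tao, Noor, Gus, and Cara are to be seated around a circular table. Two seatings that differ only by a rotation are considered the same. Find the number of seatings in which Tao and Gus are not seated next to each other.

30240

Without the restriction there are (8)! = 40320 seatings.
Those with Tao next to Gus: fuse the pair into one unit and seat 8 units around a circle — 2·(7)! = 10080.
Subtracting, 40320 − 10080 = 30240.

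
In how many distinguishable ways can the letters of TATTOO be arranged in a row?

TATTOO has 6 letters with O appearing twice and T appearing 3 times.
The number of distinct arrangements is 6!/(3!·2!) = 720/12 = 60.

60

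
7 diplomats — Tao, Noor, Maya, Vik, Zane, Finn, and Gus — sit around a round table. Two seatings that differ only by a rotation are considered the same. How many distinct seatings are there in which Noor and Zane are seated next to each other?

Treat {Noor, Zane} as one unit (2 internal orders) and seat the resulting 6 units around the table: (5)! circular arrangements.
So 2 × (5)! = 2 × 120 = 240.

240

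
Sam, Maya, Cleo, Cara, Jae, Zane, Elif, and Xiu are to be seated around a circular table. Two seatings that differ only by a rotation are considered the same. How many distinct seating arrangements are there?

5040

Fix one person's seat to break rotational symmetry; the remaining 7 people can be arranged in (7)! = 5040 ways.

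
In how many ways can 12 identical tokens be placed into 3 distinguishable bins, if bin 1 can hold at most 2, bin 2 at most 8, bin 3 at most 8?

By stars and bars, unrestricted non-negative solutions to x_1+…+x_3 = 12 number C(12+2,2) = 91.
Subtract solutions that violate a single cap (substitute x_i' = x_i − (cap_i+1)): x_1 ≥ 3 gives C(11,2) = 55; x_2 ≥ 9 gives C(5,2) = 10; x_3 ≥ 9 gives C(5,2) = 10. Together 75.
Add back pairs where two caps are both exceeded: 1 + 1 + 0 = 2.
By inclusion–exclusion the count is 91 − 75 + 2 = 18.

18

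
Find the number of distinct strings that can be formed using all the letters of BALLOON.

BALLOON has 7 letters with L appearing twice and O appearing twice.
So there are 7! / (2!·2!) = 1260 distinguishable arrangements.

1260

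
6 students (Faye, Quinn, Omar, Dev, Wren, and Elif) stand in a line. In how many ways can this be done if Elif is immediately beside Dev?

Treat {Elif, Dev} as a single unit. There are 5 units to order, and the pair itself can be ordered 2 ways.
That gives 2 × 5! = 2 × 120 = 240.

240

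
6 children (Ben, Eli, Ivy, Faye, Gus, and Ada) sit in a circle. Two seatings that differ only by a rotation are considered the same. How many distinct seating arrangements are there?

Around a circle, 6 distinct people have 6!/6 = (5)! = 120 rotationally distinct seatings.

120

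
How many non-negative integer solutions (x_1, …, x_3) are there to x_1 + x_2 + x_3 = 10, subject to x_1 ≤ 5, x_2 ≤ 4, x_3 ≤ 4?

By stars and bars, unrestricted non-negative solutions to x_1+…+x_3 = 10 number C(10+2,2) = 66.
Subtract solutions that violate a single cap (substitute x_i' = x_i − (cap_i+1)): x_1 ≥ 6 gives C(6,2) = 15; x_2 ≥ 5 gives C(7,2) = 21; x_3 ≥ 5 gives C(7,2) = 21. Together 57.
Add back pairs where two caps are both exceeded: 0 + 0 + 1 = 1.
By inclusion–exclusion the count is 66 − 57 + 1 = 10.

10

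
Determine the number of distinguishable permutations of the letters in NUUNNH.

60

NUUNNH has 6 letters with N appearing 3 times and U appearing twice.
The number of distinct arrangements is 6!/(3!·2!) = 720/12 = 60.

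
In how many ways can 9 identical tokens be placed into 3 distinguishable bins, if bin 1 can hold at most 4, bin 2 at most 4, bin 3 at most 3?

By stars and bars, unrestricted non-negative solutions to x_1+…+x_3 = 9 number C(9+2,2) = 55.
Subtract solutions that violate a single cap (substitute x_i' = x_i − (cap_i+1)): x_1 ≥ 5 gives C(6,2) = 15; x_2 ≥ 5 gives C(6,2) = 15; x_3 ≥ 4 gives C(7,2) = 21. Together 51.
Add back pairs where two caps are both exceeded: 0 + 1 + 1 = 2.
By inclusion–exclusion the count is 55 − 51 + 2 = 6.

6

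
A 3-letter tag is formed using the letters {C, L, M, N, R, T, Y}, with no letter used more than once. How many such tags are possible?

Choose and order 3 of the 7 symbols: the first letter has 7 options, the next 6, then 5.
That product is 7 × 6 × 5 = 210.

210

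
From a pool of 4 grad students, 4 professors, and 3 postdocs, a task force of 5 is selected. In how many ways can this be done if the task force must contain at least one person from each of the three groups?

364

Total 5-person selections from all 11: C(11,5) = 462.
Selections missing a whole group: no grad students → C(7,5) = 21; no professors → C(7,5) = 21; no postdocs → C(8,5) = 56.
Add back selections omitting two groups (i.e. drawn from a single group): C(4,5) + C(4,5) + C(3,5) = 0.
By inclusion–exclusion: 462 − 98 + 0 = 364.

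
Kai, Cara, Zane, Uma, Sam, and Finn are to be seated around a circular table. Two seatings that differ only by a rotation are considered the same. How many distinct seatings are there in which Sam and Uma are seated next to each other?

48

Treat {Sam, Uma} as one unit (2 internal orders) and seat the resulting 5 units around the table: (4)! circular arrangements.
So 2 × (4)! = 2 × 24 = 48.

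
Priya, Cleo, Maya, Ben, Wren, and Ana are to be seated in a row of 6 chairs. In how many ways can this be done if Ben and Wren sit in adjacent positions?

Glue Ben and Wren into one block (2 internal orders), leaving 5 units to arrange in a row.
So the count is 2·(5)! = 240.

240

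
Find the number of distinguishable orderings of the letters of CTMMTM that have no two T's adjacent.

40

There are 6!/(3!·2!) = 60 arrangements of CTMMTM in total.
Arrangements with the T's together: treat TT as one letter, giving (5)!/(3!) = 20.
Hence 60 − 20 = 40.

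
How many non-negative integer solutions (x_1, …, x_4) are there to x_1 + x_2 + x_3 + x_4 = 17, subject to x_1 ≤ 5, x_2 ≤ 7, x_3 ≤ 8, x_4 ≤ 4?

By stars and bars, unrestricted non-negative solutions to x_1+…+x_4 = 17 number C(17+3,3) = 1140.
Subtract solutions that violate a single cap (substitute x_i' = x_i − (cap_i+1)): x_1 ≥ 6 gives C(14,3) = 364; x_2 ≥ 8 gives C(12,3) = 220; x_3 ≥ 9 gives C(11,3) = 165; x_4 ≥ 5 gives C(15,3) = 455. Together 1204.
Add back pairs where two caps are both exceeded: 20 + 10 + 84 + 1 + 35 + 20 = 170.
By inclusion–exclusion the count is 1140 − 1204 + 170 = 106.

106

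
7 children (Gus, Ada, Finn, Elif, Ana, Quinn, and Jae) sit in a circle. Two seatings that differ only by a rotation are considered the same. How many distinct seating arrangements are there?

Seat Gus anywhere (absorbing the rotational symmetry), then permute the other 6: (6)! = 720.

720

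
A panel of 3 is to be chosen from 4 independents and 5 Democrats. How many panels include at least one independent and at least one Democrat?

Total 3-person selections from all 9: C(9,3) = 84.
Subtract selections that omit an entire group: no independents → C(5,3) = 10; no Democrats → C(4,3) = 4.
Both groups omitted at once is impossible, so 84 − 14 = 70.

70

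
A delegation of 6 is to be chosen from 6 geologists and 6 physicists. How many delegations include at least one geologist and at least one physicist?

922

With no constraint there are C(12,6) = 924 possible selections.
Subtract selections that omit an entire group: no geologists → C(6,6) = 1; no physicists → C(6,6) = 1.
Both groups omitted at once is impossible, so 924 − 2 = 922.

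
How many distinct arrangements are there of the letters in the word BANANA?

60

BANANA has 6 letters with A appearing 3 times and N appearing twice.
So there are 6! / (3!·2!) = 60 distinguishable arrangements.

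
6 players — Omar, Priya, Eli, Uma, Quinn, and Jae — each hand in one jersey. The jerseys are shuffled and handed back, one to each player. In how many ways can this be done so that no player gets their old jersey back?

Let Aᵢ be the assignments in which player i gets their old jersey. We want the size of the complement of A₁∪…∪A_6.
By inclusion–exclusion this is Σ_{j=0}^{6} (−1)^j C(6,j)·(6−j)!.
Computing: 720 − 720 + 360 − 120 + 30 − 6 + 1 = 265.

265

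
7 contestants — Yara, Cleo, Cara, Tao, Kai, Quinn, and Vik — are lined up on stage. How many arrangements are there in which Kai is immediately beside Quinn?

Treat {Kai, Quinn} as a single unit. There are 6 units to order, and the pair itself can be ordered 2 ways.
That gives 2 × 6! = 2 × 720 = 1440.

1440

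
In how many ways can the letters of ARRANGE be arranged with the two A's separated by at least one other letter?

900

There are 7!/(2!·2!) = 1260 arrangements of ARRANGE in total.
Arrangements with the A's together: treat AA as one letter, giving (6)!/(2!) = 360.
Subtracting, 1260 − 360 = 900 arrangements keep the A's apart.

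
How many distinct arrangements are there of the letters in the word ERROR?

20

Letter multiplicities in ERROR: E×1, O×1, R×3.
Dividing 5! = 120 by 3! = 6 for the repeated letters gives 20.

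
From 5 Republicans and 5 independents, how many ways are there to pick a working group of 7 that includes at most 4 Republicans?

Split by how many Republicans are chosen (0 through 4).
Sum: C(5,0)·C(5,7) + C(5,1)·C(5,6) + C(5,2)·C(5,5) + C(5,3)·C(5,4) + C(5,4)·C(5,3) = 0 + 0 + 10 + 50 + 50 = 110.

110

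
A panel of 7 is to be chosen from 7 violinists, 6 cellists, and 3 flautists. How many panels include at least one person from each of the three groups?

9569

Total 7-person selections from all 16: C(16,7) = 11440.
Selections missing a whole group: no violinists → C(9,7) = 36; no cellists → C(10,7) = 120; no flautists → C(13,7) = 1716.
Add back selections omitting two groups (i.e. drawn from a single group): C(7,7) + C(6,7) + C(3,7) = 1.
By inclusion–exclusion: 11440 − 1872 + 1 = 9569.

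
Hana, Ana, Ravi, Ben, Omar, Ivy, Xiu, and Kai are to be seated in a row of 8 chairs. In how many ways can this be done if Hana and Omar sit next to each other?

Treat {Hana, Omar} as a single unit. There are 7 units to order, and the pair itself can be ordered 2 ways.
That gives 2 × 7! = 2 × 5040 = 10080.

10080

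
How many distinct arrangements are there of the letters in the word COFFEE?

The 6 letters of COFFEE have repeats: E appearing twice and F appearing twice.
Dividing 6! = 720 by 2!·2! = 4 for the repeated letters gives 180.

180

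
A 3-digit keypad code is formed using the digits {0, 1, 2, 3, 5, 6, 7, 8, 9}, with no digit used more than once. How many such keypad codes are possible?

Choose and order 3 of the 9 symbols: the first digit has 9 options, the next 8, then 7.
9 × 8 × 7 = 504.

504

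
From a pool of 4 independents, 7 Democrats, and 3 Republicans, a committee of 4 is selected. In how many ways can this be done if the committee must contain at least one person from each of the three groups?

462

Total 4-person selections from all 14: C(14,4) = 1001.
Selections missing a whole group: no independents → C(10,4) = 210; no Democrats → C(7,4) = 35; no Republicans → C(11,4) = 330.
Add back selections omitting two groups (i.e. drawn from a single group): C(4,4) + C(7,4) + C(3,4) = 36.
By inclusion–exclusion: 1001 − 575 + 36 = 462.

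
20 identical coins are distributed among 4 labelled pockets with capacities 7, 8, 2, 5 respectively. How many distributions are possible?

10

By stars and bars, unrestricted non-negative solutions to x_1+…+x_4 = 20 number C(20+3,3) = 1771.
Subtract solutions that violate a single cap (substitute x_i' = x_i − (cap_i+1)): x_1 ≥ 8 gives C(15,3) = 455; x_2 ≥ 9 gives C(14,3) = 364; x_3 ≥ 3 gives C(20,3) = 1140; x_4 ≥ 6 gives C(17,3) = 680. Together 2639.
Add back pairs where two caps are both exceeded: 20 + 220 + 84 + 165 + 56 + 364 = 909.
Subtract triples: 1 + 0 + 20 + 10 = 31.
By inclusion–exclusion the count is 1771 − 2639 + 909 − 31 = 10.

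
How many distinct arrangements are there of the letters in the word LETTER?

180

Letter multiplicities in LETTER: E×2, L×1, R×1, T×2.
Dividing 6! = 720 by 2!·2! = 4 for the repeated letters gives 180.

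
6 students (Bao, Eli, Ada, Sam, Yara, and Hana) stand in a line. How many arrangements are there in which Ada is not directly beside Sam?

480

Of the 6! = 720 arrangements, those with Ada and Sam adjacent number 2 × 5! = 240 (treat the pair as a block with 2 internal orders).
So 720 − 240 = 480 arrangements keep them apart.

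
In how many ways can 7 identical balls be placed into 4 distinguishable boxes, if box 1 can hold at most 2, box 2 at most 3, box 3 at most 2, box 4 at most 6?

Without the upper bounds there are C(10,3) = 120 ways to split 7 among 4 boxes.
Subtract solutions that violate a single cap (substitute x_i' = x_i − (cap_i+1)): x_1 ≥ 3 gives C(7,3) = 35; x_2 ≥ 4 gives C(6,3) = 20; x_3 ≥ 3 gives C(7,3) = 35; x_4 ≥ 7 gives C(3,3) = 1. Together 91.
Add back pairs where two caps are both exceeded: 1 + 4 + 0 + 1 + 0 + 0 = 6.
By inclusion–exclusion the count is 120 − 91 + 6 = 35.

35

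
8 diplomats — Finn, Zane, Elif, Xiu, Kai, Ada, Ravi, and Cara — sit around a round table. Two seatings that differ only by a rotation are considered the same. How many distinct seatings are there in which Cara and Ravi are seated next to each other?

1440

Treat {Cara, Ravi} as one unit (2 internal orders) and seat the resulting 7 units around the table: (6)! circular arrangements.
So 2 × (6)! = 2 × 720 = 1440.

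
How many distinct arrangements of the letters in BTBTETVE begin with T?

630

With the first slot taken by T, it remains to arrange the other 7 letters (BBTETVE).
Those 7 letters have B appearing twice, E appearing twice, and T appearing twice, giving (7)!/(2!·2!·2!) = 630.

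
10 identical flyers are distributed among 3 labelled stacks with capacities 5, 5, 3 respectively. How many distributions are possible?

10

By stars and bars, unrestricted non-negative solutions to x_1+…+x_3 = 10 number C(10+2,2) = 66.
Subtract solutions that violate a single cap (substitute x_i' = x_i − (cap_i+1)): x_1 ≥ 6 gives C(6,2) = 15; x_2 ≥ 6 gives C(6,2) = 15; x_3 ≥ 4 gives C(8,2) = 28. Together 58.
Add back pairs where two caps are both exceeded: 0 + 1 + 1 = 2.
By inclusion–exclusion the count is 66 − 58 + 2 = 10.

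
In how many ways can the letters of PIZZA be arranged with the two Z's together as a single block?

Treat the 2 copies of Z as a single block. The multiset to arrange is then {ZZ, A, I, P}, 4 items in all.
All 4 items are distinct, so there are (4)! = 24 arrangements.

24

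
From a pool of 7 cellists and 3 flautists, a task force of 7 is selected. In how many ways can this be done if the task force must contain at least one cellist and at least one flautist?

Total 7-person selections from all 10: C(10,7) = 120.
Subtract selections that omit an entire group: no cellists → C(3,7) = 0; no flautists → C(7,7) = 1.
Both groups omitted at once is impossible, so 120 − 1 = 119.

119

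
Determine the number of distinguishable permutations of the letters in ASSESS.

ASSESS has 6 letters with S appearing 4 times.
So there are 6! / (4!) = 30 distinguishable arrangements.

30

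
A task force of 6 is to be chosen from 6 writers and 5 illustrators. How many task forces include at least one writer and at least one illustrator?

With no constraint there are C(11,6) = 462 possible selections.
Subtract selections that omit an entire group: no writers → C(5,6) = 0; no illustrators → C(6,6) = 1.
Both groups omitted at once is impossible, so 462 − 1 = 461.

461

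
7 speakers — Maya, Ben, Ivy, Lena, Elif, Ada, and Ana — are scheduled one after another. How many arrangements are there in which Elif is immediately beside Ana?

Place the 5 others and the Elif-Ana pair as 6 objects in a line; the pair has 2 internal arrangements.
So the count is 2·(6)! = 1440.

1440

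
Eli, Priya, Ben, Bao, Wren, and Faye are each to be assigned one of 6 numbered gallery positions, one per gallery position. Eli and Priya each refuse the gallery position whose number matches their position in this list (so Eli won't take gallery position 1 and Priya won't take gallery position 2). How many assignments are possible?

Let Aᵢ (for i ∈ {1, 2}) be the placements that put person i in their forbidden gallery position. Any j of these fix j positions, leaving (6−j)! ways to fill the rest, and there are C(2,j) ways to pick which j.
By inclusion–exclusion, the number of valid placements is Σ_{j=0}^{2} (−1)^j C(2,j)·(6−j)!.
Computing: 720 − 240 + 24 = 504.

504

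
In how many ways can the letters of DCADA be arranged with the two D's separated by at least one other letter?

18

Total arrangements of DCADA: 5!/(2!·2!) = 30.
Arrangements with the D's together: treat DD as one letter, giving (4)!/(2!) = 12.
Subtracting, 30 − 12 = 18 arrangements keep the D's apart.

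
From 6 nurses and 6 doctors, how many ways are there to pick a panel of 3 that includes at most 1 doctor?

Split by how many doctors are chosen (0 through 1).
Sum: C(6,0)·C(6,3) + C(6,1)·C(6,2) = 20 + 90 = 110.

110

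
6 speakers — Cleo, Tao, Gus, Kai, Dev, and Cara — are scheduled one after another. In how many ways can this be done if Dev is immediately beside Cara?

240

Place the 4 others and the Dev-Cara pair as 5 objects in a line; the pair has 2 internal arrangements.
So the count is 2·(5)! = 240.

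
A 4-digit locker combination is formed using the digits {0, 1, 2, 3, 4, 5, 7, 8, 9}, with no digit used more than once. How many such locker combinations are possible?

3024

This is a permutation of 4 out of 9: P(9,4) = 9!/5!.
That product is 9 × 8 × 7 × 6 = 3024.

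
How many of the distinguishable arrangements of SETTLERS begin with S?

With the first slot taken by S, it remains to arrange the other 7 letters (ETTLERS).
Those 7 letters have E appearing twice and T appearing twice, giving (7)!/(2!·2!) = 1260.

1260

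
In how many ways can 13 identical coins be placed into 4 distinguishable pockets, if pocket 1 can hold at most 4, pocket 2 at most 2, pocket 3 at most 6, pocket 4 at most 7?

Without the upper bounds there are C(16,3) = 560 ways to split 13 among 4 pockets.
Subtract solutions that violate a single cap (substitute x_i' = x_i − (cap_i+1)): x_1 ≥ 5 gives C(11,3) = 165; x_2 ≥ 3 gives C(13,3) = 286; x_3 ≥ 7 gives C(9,3) = 84; x_4 ≥ 8 gives C(8,3) = 56. Together 591.
Add back pairs where two caps are both exceeded: 56 + 4 + 1 + 20 + 10 + 0 = 91.
By inclusion–exclusion the count is 560 − 591 + 91 = 60.

60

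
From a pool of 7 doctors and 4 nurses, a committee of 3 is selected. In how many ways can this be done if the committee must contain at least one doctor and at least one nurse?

126

With no constraint there are C(11,3) = 165 possible selections.
Subtract selections that omit an entire group: no doctors → C(4,3) = 4; no nurses → C(7,3) = 35.
Both groups omitted at once is impossible, so 165 − 39 = 126.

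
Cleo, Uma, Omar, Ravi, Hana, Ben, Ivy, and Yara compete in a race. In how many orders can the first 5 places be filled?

6720

There are 8 choices for 1st place, 7 for 2nd, and so on down to 4 for position 5.
That gives 8 × 7 × 6 × 5 × 4 = 6720.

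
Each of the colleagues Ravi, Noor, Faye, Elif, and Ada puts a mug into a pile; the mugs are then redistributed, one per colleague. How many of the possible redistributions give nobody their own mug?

This is the derangement count D_5: permutations of 5 items with no fixed point.
By inclusion–exclusion this is Σ_{j=0}^{5} (−1)^j C(5,j)·(5−j)!.
Computing: 120 − 120 + 60 − 20 + 5 − 1 = 44.

44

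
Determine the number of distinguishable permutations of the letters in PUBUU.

20

Letter multiplicities in PUBUU: B×1, P×1, U×3.
So there are 5! / (3!) = 20 distinguishable arrangements.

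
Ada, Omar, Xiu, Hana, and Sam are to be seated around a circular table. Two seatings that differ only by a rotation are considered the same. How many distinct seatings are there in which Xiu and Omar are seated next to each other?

12

Treat {Xiu, Omar} as one unit (2 internal orders) and seat the resulting 4 units around the table: (3)! circular arrangements.
So 2 × (3)! = 2 × 6 = 12.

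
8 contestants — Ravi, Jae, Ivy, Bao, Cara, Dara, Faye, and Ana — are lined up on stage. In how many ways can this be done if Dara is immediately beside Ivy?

10080

Treat {Dara, Ivy} as a single unit. There are 7 units to order, and the pair itself can be ordered 2 ways.
So the count is 2·(7)! = 10080.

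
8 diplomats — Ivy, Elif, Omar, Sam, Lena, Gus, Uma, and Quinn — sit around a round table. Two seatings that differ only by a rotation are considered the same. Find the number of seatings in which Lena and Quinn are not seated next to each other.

3600

Without the restriction there are (7)! = 5040 seatings.
Those with Lena next to Quinn: fuse the pair into one unit and seat 7 units around a circle — 2·(6)! = 1440.
Subtracting, 5040 − 1440 = 3600.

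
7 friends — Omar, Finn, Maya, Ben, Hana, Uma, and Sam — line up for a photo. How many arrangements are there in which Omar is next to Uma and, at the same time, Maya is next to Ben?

Treat {Omar,Uma} as one block (2 orders) and {Maya,Ben} as another (2 orders).
That leaves 5 units to arrange: 2 × 2 × 5! = 4 × 120 = 480.

480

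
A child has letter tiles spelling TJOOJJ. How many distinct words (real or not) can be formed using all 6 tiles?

60

TJOOJJ has 6 letters with J appearing 3 times and O appearing twice.
The number of distinct arrangements is 6!/(3!·2!) = 720/12 = 60.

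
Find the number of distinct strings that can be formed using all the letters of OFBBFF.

60

Letter multiplicities in OFBBFF: B×2, F×3, O×1.
So there are 6! / (3!·2!) = 60 distinguishable arrangements.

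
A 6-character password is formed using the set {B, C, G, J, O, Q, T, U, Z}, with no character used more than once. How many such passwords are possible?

Choose and order 6 of the 9 symbols: the first character has 9 options, the next 8, and so on down to 4.
9 × 8 × 7 × 6 × 5 × 4 = 60480.

60480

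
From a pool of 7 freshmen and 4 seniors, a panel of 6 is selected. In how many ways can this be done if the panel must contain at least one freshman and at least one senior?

455

With no constraint there are C(11,6) = 462 possible selections.
Subtract selections that omit an entire group: no freshmen → C(4,6) = 0; no seniors → C(7,6) = 7.
Both groups omitted at once is impossible, so 462 − 7 = 455.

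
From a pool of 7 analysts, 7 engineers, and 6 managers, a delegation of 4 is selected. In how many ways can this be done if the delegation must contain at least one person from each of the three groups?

2499

With no constraint there are C(20,4) = 4845 possible selections.
Selections missing a whole group: no analysts → C(13,4) = 715; no engineers → C(13,4) = 715; no managers → C(14,4) = 1001.
Add back selections omitting two groups (i.e. drawn from a single group): C(7,4) + C(7,4) + C(6,4) = 85.
By inclusion–exclusion: 4845 − 2431 + 85 = 2499.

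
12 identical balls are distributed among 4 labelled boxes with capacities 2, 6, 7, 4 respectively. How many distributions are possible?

Without the upper bounds there are C(15,3) = 455 ways to split 12 among 4 boxes.
Subtract solutions that violate a single cap (substitute x_i' = x_i − (cap_i+1)): x_1 ≥ 3 gives C(12,3) = 220; x_2 ≥ 7 gives C(8,3) = 56; x_3 ≥ 8 gives C(7,3) = 35; x_4 ≥ 5 gives C(10,3) = 120. Together 431.
Add back pairs where two caps are both exceeded: 10 + 4 + 35 + 0 + 1 + 0 = 50.
By inclusion–exclusion the count is 455 − 431 + 50 = 74.

74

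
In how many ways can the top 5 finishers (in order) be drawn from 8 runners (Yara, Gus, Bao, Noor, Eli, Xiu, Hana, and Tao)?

This is an ordered selection of 5 from 8: P(8,5).
That gives 8 × 7 × 6 × 5 × 4 = 6720.

6720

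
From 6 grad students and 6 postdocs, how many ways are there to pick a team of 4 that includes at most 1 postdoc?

135

Split by how many postdocs are chosen (0 through 1).
Sum: C(6,0)·C(6,4) + C(6,1)·C(6,3) = 15 + 120 = 135.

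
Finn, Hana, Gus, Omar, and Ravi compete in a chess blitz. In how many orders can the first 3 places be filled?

This is an ordered selection of 3 from 5: P(5,3).
That gives 5 × 4 × 3 = 60.

60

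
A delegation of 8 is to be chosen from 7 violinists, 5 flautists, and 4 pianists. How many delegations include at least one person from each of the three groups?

Total 8-person selections from all 16: C(16,8) = 12870.
Selections missing a whole group: no violinists → C(9,8) = 9; no flautists → C(11,8) = 165; no pianists → C(12,8) = 495.
Add back selections omitting two groups (i.e. drawn from a single group): C(7,8) + C(5,8) + C(4,8) = 0.
By inclusion–exclusion: 12870 − 669 + 0 = 12201.

12201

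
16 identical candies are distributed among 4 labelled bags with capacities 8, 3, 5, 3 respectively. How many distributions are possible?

20

By stars and bars, unrestricted non-negative solutions to x_1+…+x_4 = 16 number C(16+3,3) = 969.
Subtract solutions that violate a single cap (substitute x_i' = x_i − (cap_i+1)): x_1 ≥ 9 gives C(10,3) = 120; x_2 ≥ 4 gives C(15,3) = 455; x_3 ≥ 6 gives C(13,3) = 286; x_4 ≥ 4 gives C(15,3) = 455. Together 1316.
Add back pairs where two caps are both exceeded: 20 + 4 + 20 + 84 + 165 + 84 = 377.
Subtract triples: 0 + 0 + 0 + 10 = 10.
By inclusion–exclusion the count is 969 − 1316 + 377 − 10 = 20.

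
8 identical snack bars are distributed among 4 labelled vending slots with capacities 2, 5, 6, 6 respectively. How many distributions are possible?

91

By stars and bars, unrestricted non-negative solutions to x_1+…+x_4 = 8 number C(8+3,3) = 165.
Subtract solutions that violate a single cap (substitute x_i' = x_i − (cap_i+1)): x_1 ≥ 3 gives C(8,3) = 56; x_2 ≥ 6 gives C(5,3) = 10; x_3 ≥ 7 gives C(4,3) = 4; x_4 ≥ 7 gives C(4,3) = 4. Together 74.
No two caps can be exceeded simultaneously, so the pair terms are all 0.
By inclusion–exclusion the count is 165 − 74 + 0 = 91.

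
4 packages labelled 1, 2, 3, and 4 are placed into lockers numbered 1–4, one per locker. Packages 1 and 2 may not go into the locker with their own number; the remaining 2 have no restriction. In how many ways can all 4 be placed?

14

Let Aᵢ (for i ∈ {1, 2}) be the placements that put package i in its forbidden locker. Any j of these fix j positions, leaving (4−j)! ways to fill the rest, and there are C(2,j) ways to pick which j.
By inclusion–exclusion, the number of valid placements is Σ_{j=0}^{2} (−1)^j C(2,j)·(4−j)!.
Computing: 24 − 12 + 2 = 14.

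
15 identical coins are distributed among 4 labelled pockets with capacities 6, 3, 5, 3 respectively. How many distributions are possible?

By stars and bars, unrestricted non-negative solutions to x_1+…+x_4 = 15 number C(15+3,3) = 816.
Subtract solutions that violate a single cap (substitute x_i' = x_i − (cap_i+1)): x_1 ≥ 7 gives C(11,3) = 165; x_2 ≥ 4 gives C(14,3) = 364; x_3 ≥ 6 gives C(12,3) = 220; x_4 ≥ 4 gives C(14,3) = 364. Together 1113.
Add back pairs where two caps are both exceeded: 35 + 10 + 35 + 56 + 120 + 56 = 312.
Subtract triples: 0 + 1 + 0 + 4 = 5.
By inclusion–exclusion the count is 816 − 1113 + 312 − 5 = 10.

10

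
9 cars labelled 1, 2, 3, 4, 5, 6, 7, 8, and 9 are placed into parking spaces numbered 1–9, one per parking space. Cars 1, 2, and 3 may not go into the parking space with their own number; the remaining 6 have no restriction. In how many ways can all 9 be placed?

256320

Let Aᵢ (for i ∈ {1, 2, 3}) be the placements that put car i in its forbidden parking space. Any j of these fix j positions, leaving (9−j)! ways to fill the rest, and there are C(3,j) ways to pick which j.
By inclusion–exclusion, the number of valid placements is Σ_{j=0}^{3} (−1)^j C(3,j)·(9−j)!.
Computing: 362880 − 120960 + 15120 − 720 = 256320.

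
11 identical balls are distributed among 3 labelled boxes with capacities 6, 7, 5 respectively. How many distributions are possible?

32

By stars and bars, unrestricted non-negative solutions to x_1+…+x_3 = 11 number C(11+2,2) = 78.
Subtract solutions that violate a single cap (substitute x_i' = x_i − (cap_i+1)): x_1 ≥ 7 gives C(6,2) = 15; x_2 ≥ 8 gives C(5,2) = 10; x_3 ≥ 6 gives C(7,2) = 21. Together 46.
No two caps can be exceeded simultaneously, so the pair terms are all 0.
By inclusion–exclusion the count is 78 − 46 + 0 = 32.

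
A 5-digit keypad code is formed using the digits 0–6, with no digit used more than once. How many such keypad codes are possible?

2520

This is a permutation of 5 out of 7: P(7,5) = 7!/2!.
7 × 6 × 5 × 4 × 3 = 2520.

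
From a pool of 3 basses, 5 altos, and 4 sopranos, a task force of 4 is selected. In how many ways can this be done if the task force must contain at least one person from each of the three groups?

Total 4-person selections from all 12: C(12,4) = 495.
Selections missing a whole group: no basses → C(9,4) = 126; no altos → C(7,4) = 35; no sopranos → C(8,4) = 70.
Add back selections omitting two groups (i.e. drawn from a single group): C(3,4) + C(5,4) + C(4,4) = 6.
By inclusion–exclusion: 495 − 231 + 6 = 270.

270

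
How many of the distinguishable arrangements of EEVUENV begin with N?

Fix N in the first position and arrange the remaining 6 letters.
Those 6 letters have E appearing 3 times and V appearing twice, giving (6)!/(3!·2!) = 60.

60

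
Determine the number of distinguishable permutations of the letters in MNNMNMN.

Letter multiplicities in MNNMNMN: M×3, N×4.
So there are 7! / (4!·3!) = 35 distinguishable arrangements.

35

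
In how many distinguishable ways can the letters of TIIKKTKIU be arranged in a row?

The 9 letters of TIIKKTKIU have repeats: I appearing 3 times, K appearing 3 times, and T appearing twice.
So there are 9! / (3!·3!·2!) = 5040 distinguishable arrangements.

5040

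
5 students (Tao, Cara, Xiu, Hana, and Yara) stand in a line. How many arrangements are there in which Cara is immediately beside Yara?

48

Glue Cara and Yara into one block (2 internal orders), leaving 4 units to arrange in a row.
So the count is 2·(4)! = 48.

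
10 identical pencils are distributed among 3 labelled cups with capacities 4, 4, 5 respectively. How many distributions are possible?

10

Without the upper bounds there are C(12,2) = 66 ways to split 10 among 3 cups.
Subtract solutions that violate a single cap (substitute x_i' = x_i − (cap_i+1)): x_1 ≥ 5 gives C(7,2) = 21; x_2 ≥ 5 gives C(7,2) = 21; x_3 ≥ 6 gives C(6,2) = 15. Together 57.
Add back pairs where two caps are both exceeded: 1 + 0 + 0 = 1.
By inclusion–exclusion the count is 66 − 57 + 1 = 10.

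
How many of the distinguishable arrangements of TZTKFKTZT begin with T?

1680

Fix T in the first position and arrange the remaining 8 letters.
Those 8 letters have K appearing twice, T appearing 3 times, and Z appearing twice, giving (8)!/(3!·2!·2!) = 1680.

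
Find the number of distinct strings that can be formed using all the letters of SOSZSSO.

105

The 7 letters of SOSZSSO have repeats: O appearing twice and S appearing 4 times.
The number of distinct arrangements is 7!/(4!·2!) = 5040/48 = 105.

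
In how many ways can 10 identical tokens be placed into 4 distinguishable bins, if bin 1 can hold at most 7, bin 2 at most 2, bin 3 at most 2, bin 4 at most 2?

Ignoring the caps, the number of non-negative solutions to x_1+…+x_4 = 10 is C(13,3) = 286.
Subtract solutions that violate a single cap (substitute x_i' = x_i − (cap_i+1)): x_1 ≥ 8 gives C(5,3) = 10; x_2 ≥ 3 gives C(10,3) = 120; x_3 ≥ 3 gives C(10,3) = 120; x_4 ≥ 3 gives C(10,3) = 120. Together 370.
Add back pairs where two caps are both exceeded: 0 + 0 + 0 + 35 + 35 + 35 = 105.
Subtract triples: 0 + 0 + 0 + 4 = 4.
By inclusion–exclusion the count is 286 − 370 + 105 − 4 = 17.

17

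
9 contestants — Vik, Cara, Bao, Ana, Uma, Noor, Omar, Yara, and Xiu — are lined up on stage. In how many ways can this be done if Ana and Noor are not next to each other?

282240

There are 9! = 362880 arrangements in all. If Ana and Noor are adjacent, merging them into one block gives 2·(8)! = 80640 arrangements.
So 362880 − 80640 = 282240 arrangements keep them apart.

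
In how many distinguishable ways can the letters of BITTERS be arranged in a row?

2520

The 7 letters of BITTERS have repeats: T appearing twice.
Dividing 7! = 5040 by 2! = 2 for the repeated letters gives 2520.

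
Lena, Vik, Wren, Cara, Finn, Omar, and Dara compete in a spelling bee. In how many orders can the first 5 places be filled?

2520

There are 7 choices for 1st place, 6 for 2nd, and so on down to 3 for position 5.
That gives 7 × 6 × 5 × 4 × 3 = 2520.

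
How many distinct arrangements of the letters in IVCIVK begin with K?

With the first slot taken by K, it remains to arrange the other 5 letters (IVCIV).
Those 5 letters have I appearing twice and V appearing twice, giving (5)!/(2!·2!) = 30.

30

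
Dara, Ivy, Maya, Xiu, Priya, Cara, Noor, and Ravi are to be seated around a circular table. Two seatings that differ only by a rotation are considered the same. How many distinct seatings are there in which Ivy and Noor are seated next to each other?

Treat {Ivy, Noor} as one unit (2 internal orders) and seat the resulting 7 units around the table: (6)! circular arrangements.
So 2 × (6)! = 2 × 720 = 1440.

1440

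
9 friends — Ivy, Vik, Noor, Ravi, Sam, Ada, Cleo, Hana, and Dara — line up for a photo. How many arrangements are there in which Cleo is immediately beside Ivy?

Glue Cleo and Ivy into one block (2 internal orders), leaving 8 units to arrange in a row.
That gives 2 × 8! = 2 × 40320 = 80640.

80640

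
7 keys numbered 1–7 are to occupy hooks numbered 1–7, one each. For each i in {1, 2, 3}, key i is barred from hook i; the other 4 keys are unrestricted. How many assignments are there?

3216

Let Aᵢ (for i ∈ {1, 2, 3}) be the placements that put key i in its forbidden hook. Any j of these fix j positions, leaving (7−j)! ways to fill the rest, and there are C(3,j) ways to pick which j.
By inclusion–exclusion, the number of valid placements is Σ_{j=0}^{3} (−1)^j C(3,j)·(7−j)!.
Computing: 5040 − 2160 + 360 − 24 = 3216.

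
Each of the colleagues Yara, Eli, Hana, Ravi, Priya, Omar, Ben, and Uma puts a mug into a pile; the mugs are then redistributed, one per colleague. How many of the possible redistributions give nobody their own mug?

This is the derangement count D_8: permutations of 8 items with no fixed point.
By inclusion–exclusion this is Σ_{j=0}^{8} (−1)^j C(8,j)·(8−j)!.
Computing: 40320 − 40320 + 20160 − 6720 + 1680 − 336 + 56 − 8 + 1 = 14833.

14833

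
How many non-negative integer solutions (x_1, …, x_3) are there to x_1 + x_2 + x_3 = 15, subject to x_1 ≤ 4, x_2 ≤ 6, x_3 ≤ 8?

10

By stars and bars, unrestricted non-negative solutions to x_1+…+x_3 = 15 number C(15+2,2) = 136.
Subtract solutions that violate a single cap (substitute x_i' = x_i − (cap_i+1)): x_1 ≥ 5 gives C(12,2) = 66; x_2 ≥ 7 gives C(10,2) = 45; x_3 ≥ 9 gives C(8,2) = 28. Together 139.
Add back pairs where two caps are both exceeded: 10 + 3 + 0 = 13.
By inclusion–exclusion the count is 136 − 139 + 13 = 10.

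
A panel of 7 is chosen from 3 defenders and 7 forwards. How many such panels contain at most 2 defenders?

85

Split by how many defenders are chosen (0 through 2).
Sum: C(3,0)·C(7,7) + C(3,1)·C(7,6) + C(3,2)·C(7,5) = 1 + 21 + 63 = 85.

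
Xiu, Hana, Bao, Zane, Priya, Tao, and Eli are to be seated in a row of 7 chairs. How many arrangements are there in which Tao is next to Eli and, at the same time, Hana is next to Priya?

480

Treat {Tao,Eli} as one block (2 orders) and {Hana,Priya} as another (2 orders).
That leaves 5 units to arrange: 2 × 2 × 5! = 4 × 120 = 480.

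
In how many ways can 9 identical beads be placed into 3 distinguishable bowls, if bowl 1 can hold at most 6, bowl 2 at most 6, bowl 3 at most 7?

Ignoring the caps, the number of non-negative solutions to x_1+…+x_3 = 9 is C(11,2) = 55.
Subtract solutions that violate a single cap (substitute x_i' = x_i − (cap_i+1)): x_1 ≥ 7 gives C(4,2) = 6; x_2 ≥ 7 gives C(4,2) = 6; x_3 ≥ 8 gives C(3,2) = 3. Together 15.
No two caps can be exceeded simultaneously, so the pair terms are all 0.
By inclusion–exclusion the count is 55 − 15 + 0 = 40.

40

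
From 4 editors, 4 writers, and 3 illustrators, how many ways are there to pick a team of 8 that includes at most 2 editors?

46

Split by how many editors are chosen (0 through 2).
Sum: C(4,0)·C(7,8) + C(4,1)·C(7,7) + C(4,2)·C(7,6) = 0 + 4 + 42 = 46.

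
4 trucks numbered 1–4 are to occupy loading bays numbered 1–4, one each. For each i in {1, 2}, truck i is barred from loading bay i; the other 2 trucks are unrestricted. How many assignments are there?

14

Let Aᵢ (for i ∈ {1, 2}) be the placements that put truck i in its forbidden loading bay. Any j of these fix j positions, leaving (4−j)! ways to fill the rest, and there are C(2,j) ways to pick which j.
By inclusion–exclusion, the number of valid placements is Σ_{j=0}^{2} (−1)^j C(2,j)·(4−j)!.
Computing: 24 − 12 + 2 = 14.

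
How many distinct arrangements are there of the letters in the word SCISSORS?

Letter multiplicities in SCISSORS: C×1, I×1, O×1, R×1, S×4.
Dividing 8! = 40320 by 4! = 24 for the repeated letters gives 1680.

1680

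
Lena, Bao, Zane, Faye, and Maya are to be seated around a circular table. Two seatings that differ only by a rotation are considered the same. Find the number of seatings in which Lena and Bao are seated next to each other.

Glue Lena and Bao into a block (2 internal orders). Seating 4 units around a circle gives (3)! arrangements.
So 2 × (3)! = 2 × 6 = 12.

12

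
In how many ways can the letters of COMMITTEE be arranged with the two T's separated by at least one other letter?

Total arrangements of COMMITTEE: 9!/(2!·2!·2!) = 45360.
Arrangements with the T's together: treat TT as one letter, giving (8)!/(2!·2!) = 10080.
Subtracting, 45360 − 10080 = 35280 arrangements keep the T's apart.

35280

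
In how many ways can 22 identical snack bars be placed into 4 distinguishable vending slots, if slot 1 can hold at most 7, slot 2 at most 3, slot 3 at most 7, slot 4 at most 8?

Without the upper bounds there are C(25,3) = 2300 ways to split 22 among 4 vending slots.
Subtract solutions that violate a single cap (substitute x_i' = x_i − (cap_i+1)): x_1 ≥ 8 gives C(17,3) = 680; x_2 ≥ 4 gives C(21,3) = 1330; x_3 ≥ 8 gives C(17,3) = 680; x_4 ≥ 9 gives C(16,3) = 560. Together 3250.
Add back pairs where two caps are both exceeded: 286 + 84 + 56 + 286 + 220 + 56 = 988.
Subtract triples: 10 + 4 + 0 + 4 = 18.
By inclusion–exclusion the count is 2300 − 3250 + 988 − 18 = 20.

20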